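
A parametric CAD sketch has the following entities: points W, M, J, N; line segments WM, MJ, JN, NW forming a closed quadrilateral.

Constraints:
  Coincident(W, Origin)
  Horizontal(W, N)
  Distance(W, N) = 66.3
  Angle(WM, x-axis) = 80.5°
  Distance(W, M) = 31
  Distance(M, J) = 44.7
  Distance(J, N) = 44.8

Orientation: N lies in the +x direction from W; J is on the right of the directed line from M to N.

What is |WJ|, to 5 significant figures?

25.055

Checks: |MJ| = 44.70 ✓; |JN| = 44.80 ✓.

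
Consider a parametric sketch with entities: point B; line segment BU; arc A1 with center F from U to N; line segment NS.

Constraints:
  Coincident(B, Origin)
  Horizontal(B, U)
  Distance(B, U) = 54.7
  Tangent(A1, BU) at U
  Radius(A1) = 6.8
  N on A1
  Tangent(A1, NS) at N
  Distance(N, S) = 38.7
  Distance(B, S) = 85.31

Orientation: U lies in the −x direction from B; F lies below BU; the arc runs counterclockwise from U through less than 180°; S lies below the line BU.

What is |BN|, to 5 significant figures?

61.182

Checks: |FN| = 6.800 ✓; ∠(FN, NS) = 90.00° ✓; |NS| = 38.70 ✓; |BS| = 85.31 ✓.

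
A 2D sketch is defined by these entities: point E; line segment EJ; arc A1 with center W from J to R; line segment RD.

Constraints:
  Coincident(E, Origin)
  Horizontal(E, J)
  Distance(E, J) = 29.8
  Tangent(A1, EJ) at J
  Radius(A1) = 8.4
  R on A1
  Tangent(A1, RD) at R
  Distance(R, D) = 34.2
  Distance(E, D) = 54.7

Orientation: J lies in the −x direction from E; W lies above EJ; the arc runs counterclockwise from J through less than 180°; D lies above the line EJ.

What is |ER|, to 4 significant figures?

24.57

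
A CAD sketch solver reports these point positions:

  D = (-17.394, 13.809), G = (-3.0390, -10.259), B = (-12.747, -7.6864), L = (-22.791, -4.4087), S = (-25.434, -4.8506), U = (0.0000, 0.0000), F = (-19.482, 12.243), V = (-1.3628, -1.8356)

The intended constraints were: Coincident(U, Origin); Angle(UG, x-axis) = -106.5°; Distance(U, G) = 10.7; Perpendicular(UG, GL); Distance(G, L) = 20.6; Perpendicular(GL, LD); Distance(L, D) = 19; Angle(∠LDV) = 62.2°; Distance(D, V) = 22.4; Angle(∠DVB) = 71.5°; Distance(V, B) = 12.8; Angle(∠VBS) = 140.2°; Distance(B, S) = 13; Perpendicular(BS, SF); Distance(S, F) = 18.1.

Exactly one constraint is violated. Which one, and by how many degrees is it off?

Perpendicular(BS, SF) — off by 6.60°.

U = (0.00, 0.00) ✓; UG at -106.5° ✓; |UG| = 10.70 ✓; ∠(UG, GL) = 90.00° ✓; |GL| = 20.60 ✓; ∠(GL, LD) = 90.00° ✓; |LD| = 19.00 ✓; ∠LDV = 62.20° ✓; |DV| = 22.40 ✓; ∠DVB = 71.50° ✓; |VB| = 12.80 ✓; ∠VBS = 140.2° ✓; |BS| = 13.00 ✓; ∠(BS, SF) = 96.60° ✗; |SF| = 18.10 ✓.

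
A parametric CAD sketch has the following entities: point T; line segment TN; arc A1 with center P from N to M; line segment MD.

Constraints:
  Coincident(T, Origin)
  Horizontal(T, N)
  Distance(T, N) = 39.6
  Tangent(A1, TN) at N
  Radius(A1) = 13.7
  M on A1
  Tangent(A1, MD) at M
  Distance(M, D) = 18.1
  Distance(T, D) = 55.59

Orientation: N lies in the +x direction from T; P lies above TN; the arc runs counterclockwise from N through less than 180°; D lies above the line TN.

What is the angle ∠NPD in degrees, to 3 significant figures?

174°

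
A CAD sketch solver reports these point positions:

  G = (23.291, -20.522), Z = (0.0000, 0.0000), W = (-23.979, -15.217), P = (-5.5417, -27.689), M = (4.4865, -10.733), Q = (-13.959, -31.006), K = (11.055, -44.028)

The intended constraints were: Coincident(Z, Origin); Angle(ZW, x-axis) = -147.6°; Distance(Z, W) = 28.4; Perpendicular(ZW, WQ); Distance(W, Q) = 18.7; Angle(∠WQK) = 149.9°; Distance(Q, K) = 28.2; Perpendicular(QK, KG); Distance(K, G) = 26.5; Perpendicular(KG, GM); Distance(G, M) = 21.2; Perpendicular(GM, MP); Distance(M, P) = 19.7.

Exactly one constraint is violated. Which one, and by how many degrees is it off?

Perpendicular(GM, MP) — off by 3.10°.

Z = (0.00, 0.00) ✓; ZW at -147.6° ✓; |ZW| = 28.40 ✓; ∠(ZW, WQ) = 90.00° ✓; |WQ| = 18.70 ✓; ∠WQK = 149.9° ✓; |QK| = 28.20 ✓; ∠(QK, KG) = 90.00° ✓; |KG| = 26.50 ✓; ∠(KG, GM) = 90.00° ✓; |GM| = 21.20 ✓; ∠(GM, MP) = 86.90° ✗; |MP| = 19.70 ✓.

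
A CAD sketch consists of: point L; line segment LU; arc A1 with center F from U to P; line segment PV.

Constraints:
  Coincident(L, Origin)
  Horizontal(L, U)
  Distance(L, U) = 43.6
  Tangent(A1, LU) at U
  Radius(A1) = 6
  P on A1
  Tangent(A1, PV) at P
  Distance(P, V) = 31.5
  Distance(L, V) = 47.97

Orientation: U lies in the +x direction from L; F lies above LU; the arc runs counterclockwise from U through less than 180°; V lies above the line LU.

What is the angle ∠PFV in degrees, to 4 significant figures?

79.22°

Checks: |FP| = 6.000 ✓; ∠(FP, PV) = 90.00° ✓; |PV| = 31.50 ✓; |LV| = 47.97 ✓.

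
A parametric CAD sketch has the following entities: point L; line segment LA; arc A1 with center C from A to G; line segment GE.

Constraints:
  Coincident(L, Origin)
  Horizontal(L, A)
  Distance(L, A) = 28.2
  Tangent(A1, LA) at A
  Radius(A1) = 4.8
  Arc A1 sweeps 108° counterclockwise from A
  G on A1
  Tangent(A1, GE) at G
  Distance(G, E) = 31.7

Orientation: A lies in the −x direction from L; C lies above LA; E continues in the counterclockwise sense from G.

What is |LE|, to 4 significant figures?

49.45

On A1, A sits at bearing -90° from C; a 108° counterclockwise sweep puts G at bearing 18°, so G = C + 4.8·(cos 18°, sin 18°) = (-23.63, 6.283). The tangent condition forces CG to be normal to GE, so GE runs along (−sin 18°, cos 18°); with |GE| = 31.7, E = (-33.43, 36.43). Then |LE| = |E − L| = 49.45.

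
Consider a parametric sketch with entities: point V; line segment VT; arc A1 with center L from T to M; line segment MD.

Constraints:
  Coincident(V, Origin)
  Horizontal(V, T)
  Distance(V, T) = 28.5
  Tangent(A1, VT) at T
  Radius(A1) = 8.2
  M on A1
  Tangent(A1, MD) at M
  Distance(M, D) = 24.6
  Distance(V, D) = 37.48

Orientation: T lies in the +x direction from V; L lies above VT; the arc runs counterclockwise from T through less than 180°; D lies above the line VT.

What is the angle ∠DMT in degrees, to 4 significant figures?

115.0°

Checks: |VT| = 28.50 ✓; |LM| = 8.200 ✓; ∠(LM, MD) = 90.00° ✓; |MD| = 24.60 ✓; |VD| = 37.48 ✓.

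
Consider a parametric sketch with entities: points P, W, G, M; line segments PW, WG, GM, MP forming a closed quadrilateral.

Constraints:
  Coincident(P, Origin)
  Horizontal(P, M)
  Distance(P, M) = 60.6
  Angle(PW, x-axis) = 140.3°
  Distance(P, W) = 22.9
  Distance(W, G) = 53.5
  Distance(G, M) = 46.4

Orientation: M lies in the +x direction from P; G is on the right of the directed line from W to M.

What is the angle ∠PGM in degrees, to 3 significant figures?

102°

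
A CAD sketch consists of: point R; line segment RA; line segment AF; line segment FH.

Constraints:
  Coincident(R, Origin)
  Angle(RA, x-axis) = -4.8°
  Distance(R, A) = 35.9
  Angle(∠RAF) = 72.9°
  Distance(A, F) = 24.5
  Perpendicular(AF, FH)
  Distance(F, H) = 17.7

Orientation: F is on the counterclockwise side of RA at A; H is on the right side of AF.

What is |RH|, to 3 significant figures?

53.8

R is at the origin; RA runs at -4.8° with length 35.9, so A = 35.9·(cos -4.8°, sin -4.8°) = (35.8, -3.00). ∠RAF = 72.9°, so AF runs at -4.8° + (180° − 72.9°) = 102° from the x-axis; with |AF| = 24.5, F = A + 24.5·(cos 102°, sin 102°) = (30.6, 20.9). AF is perpendicular to FH; with |FH| = 17.7 on the right of AF, H = F + 17.7·(0.977, 0.213) = (47.8, 24.7). Then |RH| = |H − R| = 53.8.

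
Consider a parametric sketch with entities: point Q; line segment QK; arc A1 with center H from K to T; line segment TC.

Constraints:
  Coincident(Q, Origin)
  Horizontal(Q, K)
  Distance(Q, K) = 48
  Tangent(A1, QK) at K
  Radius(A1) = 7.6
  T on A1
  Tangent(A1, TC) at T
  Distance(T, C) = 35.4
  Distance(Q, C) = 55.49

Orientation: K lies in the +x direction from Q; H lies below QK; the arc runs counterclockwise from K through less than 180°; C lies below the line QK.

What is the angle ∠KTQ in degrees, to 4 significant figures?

128.9°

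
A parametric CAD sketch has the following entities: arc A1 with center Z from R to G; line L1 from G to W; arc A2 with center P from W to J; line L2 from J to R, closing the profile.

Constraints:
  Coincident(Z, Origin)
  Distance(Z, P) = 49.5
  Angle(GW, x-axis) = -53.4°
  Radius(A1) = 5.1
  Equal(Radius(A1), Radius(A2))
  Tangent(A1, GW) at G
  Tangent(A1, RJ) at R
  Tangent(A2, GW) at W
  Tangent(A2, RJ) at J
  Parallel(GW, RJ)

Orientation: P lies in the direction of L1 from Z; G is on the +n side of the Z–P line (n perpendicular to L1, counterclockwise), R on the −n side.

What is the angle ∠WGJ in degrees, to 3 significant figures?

11.6°

The slot axis is L1's direction at -53.4°, so u = (cos -53.4°, sin -53.4°) = (0.596, -0.803) and n = (−sin -53.4°, cos -53.4°) = (0.803, 0.596). Z is at the origin and P lies 49.5 along u from Z, so P = 49.5·u = (29.5, -39.7). Tangency of A1 to both parallel lines with radius 5.1 puts G and R at Z ± 5.1·n: G = (4.09, 3.04), R = (-4.09, -3.04). Equal radii place W and J the same way about P: W = P + 5.1·n = (33.6, -36.7), J = P − 5.1·n = (25.4, -42.8). Then cos ∠WGJ = GW·GJ / (|GW||GJ|), giving 11.6°.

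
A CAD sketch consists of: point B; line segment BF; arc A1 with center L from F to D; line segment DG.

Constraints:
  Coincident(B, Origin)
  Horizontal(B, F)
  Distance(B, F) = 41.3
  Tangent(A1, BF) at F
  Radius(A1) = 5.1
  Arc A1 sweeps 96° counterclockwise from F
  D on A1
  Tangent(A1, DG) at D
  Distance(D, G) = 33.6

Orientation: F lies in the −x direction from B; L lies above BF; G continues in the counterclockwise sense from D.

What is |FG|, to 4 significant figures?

39.08

B is at the origin; BF is horizontal with |BF| = 41.3 and F on the −x side, so F = (-41.30, 0.000). Since A1 is tangent to BF there, LF ⟂ BF, so L = F + (0, 5.1) = (-41.30, 5.100). On A1, F sits at bearing -90° from L; a 96° counterclockwise sweep puts D at bearing 6°, so D = L + 5.1·(cos 6°, sin 6°) = (-36.23, 5.633). Since A1 is tangent to DG there, LD ⟂ DG, so DG runs along (−sin 6°, cos 6°); with |DG| = 33.6, G = (-39.74, 39.05). Then |FG| = |G − F| = 39.08.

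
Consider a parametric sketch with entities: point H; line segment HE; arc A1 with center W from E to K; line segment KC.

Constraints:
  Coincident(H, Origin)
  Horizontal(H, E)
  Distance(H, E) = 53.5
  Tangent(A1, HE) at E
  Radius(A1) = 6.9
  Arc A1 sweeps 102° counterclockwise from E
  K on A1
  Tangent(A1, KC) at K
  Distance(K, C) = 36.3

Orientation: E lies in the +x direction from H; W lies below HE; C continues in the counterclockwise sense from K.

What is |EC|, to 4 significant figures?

43.85

H is at the origin; H and E share the same y with |HE| = 53.5 and E on the +x side, so E = (53.50, 0.000). Tangency of A1 to HE means the radius WE is perpendicular to HE, so W = E + (0, -6.9) = (53.50, -6.900). On A1, E sits at bearing 90° from W; a 102° counterclockwise sweep puts K at bearing 192°, so K = W + 6.9·(cos 192°, sin 192°) = (46.75, -8.335). Tangency of A1 to KC means the radius WK is perpendicular to KC, so KC runs along (−sin 192°, cos 192°); with |KC| = 36.3, C = (54.30, -43.84). Then |EC| = |C − E| = 43.85.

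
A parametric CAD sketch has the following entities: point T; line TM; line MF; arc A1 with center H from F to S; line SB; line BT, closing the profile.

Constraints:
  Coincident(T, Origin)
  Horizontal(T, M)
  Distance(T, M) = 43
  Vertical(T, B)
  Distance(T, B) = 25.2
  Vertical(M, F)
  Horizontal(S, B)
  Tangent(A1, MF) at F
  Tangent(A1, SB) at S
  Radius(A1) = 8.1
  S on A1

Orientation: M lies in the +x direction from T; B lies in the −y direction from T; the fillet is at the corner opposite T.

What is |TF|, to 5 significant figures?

46.275

The virtual corner opposite T is at (43.000, -25.200). The tangent condition forces HF to be normal to MF and the tangent condition forces HS to be normal to SB, with radius 8.1, so the center H sits 8.1 in from both sides at H = (34.900, -17.100). That places the tangent points at F = (43.000, -17.100) on MF and S = (34.900, -25.200) on SB. Then |TF| = |F − T| = 46.275.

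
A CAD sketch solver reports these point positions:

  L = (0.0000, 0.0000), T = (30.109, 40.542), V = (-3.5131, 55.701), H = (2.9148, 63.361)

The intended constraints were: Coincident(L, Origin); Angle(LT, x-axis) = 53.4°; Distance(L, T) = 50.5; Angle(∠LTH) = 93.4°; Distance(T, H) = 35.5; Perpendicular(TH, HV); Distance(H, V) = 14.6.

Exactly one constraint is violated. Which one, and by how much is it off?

Distance(H, V) = 14.6 — off by 4.60.

L = (0.00, 0.00) ✓; LT at 53.40° ✓; |LT| = 50.50 ✓; ∠LTH = 93.40° ✓; |TH| = 35.50 ✓; ∠(TH, HV) = 90.00° ✓; |HV| = 10.00 ✗.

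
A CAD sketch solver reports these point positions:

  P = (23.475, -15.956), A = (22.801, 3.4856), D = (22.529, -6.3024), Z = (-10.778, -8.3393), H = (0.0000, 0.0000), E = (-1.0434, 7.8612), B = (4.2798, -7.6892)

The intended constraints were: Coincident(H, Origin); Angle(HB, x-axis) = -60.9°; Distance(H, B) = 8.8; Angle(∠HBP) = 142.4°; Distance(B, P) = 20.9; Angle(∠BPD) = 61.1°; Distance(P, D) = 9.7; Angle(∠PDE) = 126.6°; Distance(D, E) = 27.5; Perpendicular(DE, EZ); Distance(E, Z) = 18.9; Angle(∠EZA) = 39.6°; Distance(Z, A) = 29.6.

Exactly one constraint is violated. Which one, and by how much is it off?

Distance(Z, A) = 29.6 — off by 6.00.

H = (0.00, 0.00) ✓; HB at -60.90° ✓; |HB| = 8.800 ✓; ∠HBP = 142.4° ✓; |BP| = 20.90 ✓; ∠BPD = 61.10° ✓; |PD| = 9.700 ✓; ∠PDE = 126.6° ✓; |DE| = 27.50 ✓; ∠(DE, EZ) = 90.00° ✓; |EZ| = 18.90 ✓; ∠EZA = 39.60° ✓; |ZA| = 35.60 ✗.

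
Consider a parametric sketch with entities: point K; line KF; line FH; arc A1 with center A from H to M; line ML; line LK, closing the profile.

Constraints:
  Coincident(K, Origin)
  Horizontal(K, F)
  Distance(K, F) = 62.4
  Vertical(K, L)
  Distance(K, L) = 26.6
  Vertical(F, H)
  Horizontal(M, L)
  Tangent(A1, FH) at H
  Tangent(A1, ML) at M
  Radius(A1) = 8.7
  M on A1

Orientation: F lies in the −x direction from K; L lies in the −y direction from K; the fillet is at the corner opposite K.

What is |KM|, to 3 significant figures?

59.9

K is at the origin; KF is horizontal with |KF| = 62.4 and F on the −x side, so F = (-62.4, 0.00). K and L share the same x with |KL| = 26.6 and L on the −y side, so L = (0.00, -26.6). The virtual corner opposite K is at (-62.4, -26.6). A1 meets FH tangentially, so AH is at right angles to FH and tangency of A1 to ML means the radius AM is perpendicular to ML, with radius 8.7, so the center A sits 8.7 in from both sides at A = (-53.7, -17.9). That places the tangent points at H = (-62.4, -17.9) on FH and M = (-53.7, -26.6) on ML. Then |KM| = |M − K| = 59.9.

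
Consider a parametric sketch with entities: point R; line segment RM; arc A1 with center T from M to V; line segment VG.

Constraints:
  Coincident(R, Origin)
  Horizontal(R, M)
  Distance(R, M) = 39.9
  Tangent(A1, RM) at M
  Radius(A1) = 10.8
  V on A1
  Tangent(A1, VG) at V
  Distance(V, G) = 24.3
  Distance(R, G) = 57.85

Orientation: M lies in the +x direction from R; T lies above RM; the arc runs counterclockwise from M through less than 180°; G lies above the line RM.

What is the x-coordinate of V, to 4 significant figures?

50.38

Checks: |TV| = 10.80 ✓; ∠(TV, VG) = 90.00° ✓; |VG| = 24.30 ✓; |RG| = 57.85 ✓.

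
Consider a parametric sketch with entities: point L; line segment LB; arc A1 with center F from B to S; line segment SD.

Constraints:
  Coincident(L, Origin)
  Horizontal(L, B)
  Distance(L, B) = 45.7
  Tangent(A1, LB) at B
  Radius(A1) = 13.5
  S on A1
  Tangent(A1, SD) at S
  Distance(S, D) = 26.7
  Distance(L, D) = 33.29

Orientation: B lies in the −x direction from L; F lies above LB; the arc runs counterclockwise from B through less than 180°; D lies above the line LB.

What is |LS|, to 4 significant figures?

35.20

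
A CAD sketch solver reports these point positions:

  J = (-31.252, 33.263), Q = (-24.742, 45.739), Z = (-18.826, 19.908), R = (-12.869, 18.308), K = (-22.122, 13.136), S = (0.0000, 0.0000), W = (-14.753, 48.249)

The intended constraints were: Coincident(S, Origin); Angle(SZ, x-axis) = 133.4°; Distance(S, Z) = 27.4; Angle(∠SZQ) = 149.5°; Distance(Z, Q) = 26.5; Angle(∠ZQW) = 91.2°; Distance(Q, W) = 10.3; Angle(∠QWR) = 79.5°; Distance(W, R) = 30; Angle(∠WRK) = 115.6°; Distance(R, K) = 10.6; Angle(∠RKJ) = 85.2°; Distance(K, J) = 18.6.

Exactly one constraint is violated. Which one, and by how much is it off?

Distance(K, J) = 18.6 — off by 3.50.

S = (0.00, 0.00) ✓; SZ at 133.4° ✓; |SZ| = 27.40 ✓; ∠SZQ = 149.5° ✓; |ZQ| = 26.50 ✓; ∠ZQW = 91.21° ✓; |QW| = 10.30 ✓; ∠QWR = 79.50° ✓; |WR| = 30.00 ✓; ∠WRK = 115.6° ✓; |RK| = 10.60 ✓; ∠RKJ = 85.20° ✓; |KJ| = 22.10 ✗.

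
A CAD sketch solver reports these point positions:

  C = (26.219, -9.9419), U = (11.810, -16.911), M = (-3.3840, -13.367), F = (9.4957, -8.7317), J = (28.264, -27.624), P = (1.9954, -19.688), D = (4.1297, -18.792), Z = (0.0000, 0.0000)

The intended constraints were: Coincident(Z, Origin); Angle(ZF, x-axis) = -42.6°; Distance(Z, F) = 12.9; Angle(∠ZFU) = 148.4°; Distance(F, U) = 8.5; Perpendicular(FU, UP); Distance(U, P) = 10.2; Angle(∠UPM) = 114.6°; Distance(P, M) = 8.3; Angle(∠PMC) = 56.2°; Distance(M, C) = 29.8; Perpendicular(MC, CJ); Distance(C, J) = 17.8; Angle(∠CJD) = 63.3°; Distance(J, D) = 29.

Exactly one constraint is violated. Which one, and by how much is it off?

Distance(J, D) = 29 — off by 3.30.

Z = (0.00, 0.00) ✓; ZF at -42.60° ✓; |ZF| = 12.90 ✓; ∠ZFU = 148.4° ✓; |FU| = 8.500 ✓; ∠(FU, UP) = 90.00° ✓; |UP| = 10.20 ✓; ∠UPM = 114.6° ✓; |PM| = 8.300 ✓; ∠PMC = 56.20° ✓; |MC| = 29.80 ✓; ∠(MC, CJ) = 90.00° ✓; |CJ| = 17.80 ✓; ∠CJD = 63.30° ✓; |JD| = 25.70 ✗.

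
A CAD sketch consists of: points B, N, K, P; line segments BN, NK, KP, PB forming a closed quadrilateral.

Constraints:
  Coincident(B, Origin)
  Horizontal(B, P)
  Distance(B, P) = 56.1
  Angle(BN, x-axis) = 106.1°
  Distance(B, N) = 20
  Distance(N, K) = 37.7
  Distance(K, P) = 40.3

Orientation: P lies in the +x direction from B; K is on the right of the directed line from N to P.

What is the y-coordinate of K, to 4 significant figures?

-10.79

Checks: |NK| = 37.70 ✓; |KP| = 40.30 ✓.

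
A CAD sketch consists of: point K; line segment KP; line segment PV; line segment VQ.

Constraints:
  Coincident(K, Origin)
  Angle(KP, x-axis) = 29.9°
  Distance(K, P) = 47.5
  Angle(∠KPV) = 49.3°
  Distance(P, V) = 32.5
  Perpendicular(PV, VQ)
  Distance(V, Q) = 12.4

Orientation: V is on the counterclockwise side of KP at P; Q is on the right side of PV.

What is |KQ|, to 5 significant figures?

48.435

K is at the origin; KP runs at 29.9° with length 47.5, so P = 47.5·(cos 29.9°, sin 29.9°) = (41.178, 23.678). ∠KPV = 49.3°, so PV runs at 29.9° + (180° − 49.3°) = 160.60° from the x-axis; with |PV| = 32.5, V = P + 32.5·(cos 160.60°, sin 160.60°) = (10.523, 34.473). PV is perpendicular to VQ; with |VQ| = 12.4 on the right of PV, Q = V + 12.4·(0.33216, 0.94322) = (14.642, 46.169). Then |KQ| = |Q − K| = 48.435.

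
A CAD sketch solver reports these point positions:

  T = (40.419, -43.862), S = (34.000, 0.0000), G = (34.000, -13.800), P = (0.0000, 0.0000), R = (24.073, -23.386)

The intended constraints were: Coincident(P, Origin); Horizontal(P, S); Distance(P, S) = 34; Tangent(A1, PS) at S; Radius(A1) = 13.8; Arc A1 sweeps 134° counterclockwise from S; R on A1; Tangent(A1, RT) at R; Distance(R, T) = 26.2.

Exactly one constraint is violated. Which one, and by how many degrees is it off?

Tangent(A1, RT) at R — off by 5.40°.

P = (0.00, 0.00) ✓; P.y = 0.00, S.y = 0.00 ✓; |PS| = 34.00 ✓; ∠(GS, SP) = 90.00° ✓; |GS| = 13.80 ✓; bearing(G→R) − bearing(G→S) = 134.0° ✓; |GR| = 13.80 ✓; ∠(GR, RT) = 95.40° ✗; |RT| = 26.20 ✓.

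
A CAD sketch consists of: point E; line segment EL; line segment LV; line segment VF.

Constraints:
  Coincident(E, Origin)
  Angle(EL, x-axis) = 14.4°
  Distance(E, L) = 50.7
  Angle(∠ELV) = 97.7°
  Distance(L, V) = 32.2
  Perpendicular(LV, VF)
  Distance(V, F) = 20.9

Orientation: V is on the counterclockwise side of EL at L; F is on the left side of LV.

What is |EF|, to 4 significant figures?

48.80

E is at the origin; EL runs at 14.4° with length 50.7, so L = 50.7·(cos 14.4°, sin 14.4°) = (49.11, 12.61). ∠ELV = 97.7°, so LV runs at 14.4° + (180° − 97.7°) = 96.70° from the x-axis; with |LV| = 32.2, V = L + 32.2·(cos 96.70°, sin 96.70°) = (45.35, 44.59). LV is perpendicular to VF; with |VF| = 20.9 on the left of LV, F = V + 20.9·(-0.9932, -0.1167) = (24.59, 42.15). Then |EF| = |F − E| = 48.80.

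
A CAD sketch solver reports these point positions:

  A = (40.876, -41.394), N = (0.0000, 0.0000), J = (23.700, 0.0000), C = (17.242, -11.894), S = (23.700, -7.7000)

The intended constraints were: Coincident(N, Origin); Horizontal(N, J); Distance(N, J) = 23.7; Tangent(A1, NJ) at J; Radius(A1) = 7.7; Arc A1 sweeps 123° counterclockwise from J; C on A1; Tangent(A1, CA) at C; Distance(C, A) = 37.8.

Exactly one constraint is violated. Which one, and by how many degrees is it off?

Tangent(A1, CA) at C — off by 5.70°.

N = (0.00, 0.00) ✓; N.y = 0.00, J.y = 0.00 ✓; |NJ| = 23.70 ✓; ∠(SJ, JN) = 90.00° ✓; |SJ| = 7.700 ✓; bearing(S→C) − bearing(S→J) = 123.0° ✓; |SC| = 7.700 ✓; ∠(SC, CA) = 84.30° ✗; |CA| = 37.80 ✓.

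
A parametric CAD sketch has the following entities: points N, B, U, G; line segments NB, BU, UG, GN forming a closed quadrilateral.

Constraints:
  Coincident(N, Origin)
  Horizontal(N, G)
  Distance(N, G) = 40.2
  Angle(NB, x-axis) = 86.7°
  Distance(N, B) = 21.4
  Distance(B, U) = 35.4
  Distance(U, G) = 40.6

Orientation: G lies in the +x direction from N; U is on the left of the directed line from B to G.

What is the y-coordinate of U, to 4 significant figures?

39.66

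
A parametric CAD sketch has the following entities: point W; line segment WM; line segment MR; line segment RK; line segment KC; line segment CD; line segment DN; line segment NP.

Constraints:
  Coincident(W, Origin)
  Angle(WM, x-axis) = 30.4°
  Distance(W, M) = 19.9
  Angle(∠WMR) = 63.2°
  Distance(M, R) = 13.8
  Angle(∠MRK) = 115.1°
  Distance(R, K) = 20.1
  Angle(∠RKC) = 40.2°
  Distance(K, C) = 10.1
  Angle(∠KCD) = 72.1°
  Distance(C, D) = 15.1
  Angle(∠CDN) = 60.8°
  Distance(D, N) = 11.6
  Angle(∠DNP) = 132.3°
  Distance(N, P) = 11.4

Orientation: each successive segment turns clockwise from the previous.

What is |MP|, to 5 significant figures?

31.999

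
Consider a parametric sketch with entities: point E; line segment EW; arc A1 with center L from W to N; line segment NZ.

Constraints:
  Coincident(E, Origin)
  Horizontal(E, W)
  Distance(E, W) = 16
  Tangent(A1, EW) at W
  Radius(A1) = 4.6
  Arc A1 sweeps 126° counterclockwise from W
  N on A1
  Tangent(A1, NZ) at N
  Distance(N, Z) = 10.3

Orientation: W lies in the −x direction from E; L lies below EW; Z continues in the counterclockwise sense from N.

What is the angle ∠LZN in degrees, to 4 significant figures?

24.07°

E is at the origin; E and W share the same y with |EW| = 16.0 and W on the −x side, so W = (-16.00, 0.000). Since A1 is tangent to EW there, LW ⟂ EW, so L = W + (0, -4.6) = (-16.00, -4.600). On A1, W sits at bearing 90° from L; a 126° counterclockwise sweep puts N at bearing 216°, so N = L + 4.6·(cos 216°, sin 216°) = (-19.72, -7.304). Since A1 is tangent to NZ there, LN ⟂ NZ, so NZ runs along (−sin 216°, cos 216°); with |NZ| = 10.3, Z = (-13.67, -15.64). Then cos ∠LZN = ZL·ZN / (|ZL||ZN|), giving 24.07°.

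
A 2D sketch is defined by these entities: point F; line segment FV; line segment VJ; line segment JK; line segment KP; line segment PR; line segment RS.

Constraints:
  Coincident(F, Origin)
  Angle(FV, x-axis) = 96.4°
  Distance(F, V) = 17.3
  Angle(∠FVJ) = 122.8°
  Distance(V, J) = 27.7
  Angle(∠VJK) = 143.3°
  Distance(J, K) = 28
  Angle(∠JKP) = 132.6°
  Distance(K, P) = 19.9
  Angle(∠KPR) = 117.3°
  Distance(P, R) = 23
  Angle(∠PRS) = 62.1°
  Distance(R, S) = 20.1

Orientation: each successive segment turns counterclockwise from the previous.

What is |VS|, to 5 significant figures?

42.592

∠KPR = 117.3° gives PR at -59.600° from the x-axis; with |PR| = 23.0, R = (-53.283, -12.156). ∠PRS = 62.1° gives RS at 58.300° from the x-axis; with |RS| = 20.1, S = (-42.721, 4.9449). Then |VS| = |S − V| = 42.592.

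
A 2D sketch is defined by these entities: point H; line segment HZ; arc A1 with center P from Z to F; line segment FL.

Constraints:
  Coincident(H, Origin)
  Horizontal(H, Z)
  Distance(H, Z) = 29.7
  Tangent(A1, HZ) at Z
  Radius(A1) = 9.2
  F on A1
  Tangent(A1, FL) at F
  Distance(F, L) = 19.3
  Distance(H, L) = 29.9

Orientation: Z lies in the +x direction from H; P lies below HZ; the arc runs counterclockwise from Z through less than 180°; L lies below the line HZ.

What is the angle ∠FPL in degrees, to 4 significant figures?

64.51°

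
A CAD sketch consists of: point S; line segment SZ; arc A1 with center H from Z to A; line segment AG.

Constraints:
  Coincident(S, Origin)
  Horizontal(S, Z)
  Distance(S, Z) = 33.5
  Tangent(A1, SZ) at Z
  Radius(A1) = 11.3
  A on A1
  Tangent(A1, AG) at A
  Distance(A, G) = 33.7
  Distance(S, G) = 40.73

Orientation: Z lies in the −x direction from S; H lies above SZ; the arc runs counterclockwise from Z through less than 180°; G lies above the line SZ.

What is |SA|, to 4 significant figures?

24.06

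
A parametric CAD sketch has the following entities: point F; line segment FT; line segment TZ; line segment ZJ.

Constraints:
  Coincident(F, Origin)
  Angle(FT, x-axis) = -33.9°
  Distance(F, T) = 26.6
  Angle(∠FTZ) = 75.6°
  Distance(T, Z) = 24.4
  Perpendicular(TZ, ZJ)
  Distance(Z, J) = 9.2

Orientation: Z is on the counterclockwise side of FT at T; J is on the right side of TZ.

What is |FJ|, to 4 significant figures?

39.23

F is at the origin; FT runs at -33.9° with length 26.6, so T = 26.6·(cos -33.9°, sin -33.9°) = (22.08, -14.84). ∠FTZ = 75.6°, so TZ runs at -33.9° + (180° − 75.6°) = 70.50° from the x-axis; with |TZ| = 24.4, Z = T + 24.4·(cos 70.50°, sin 70.50°) = (30.22, 8.164). TZ is perpendicular to ZJ; with |ZJ| = 9.2 on the right of TZ, J = Z + 9.2·(0.9426, -0.3338) = (38.90, 5.093). Then |FJ| = |J − F| = 39.23.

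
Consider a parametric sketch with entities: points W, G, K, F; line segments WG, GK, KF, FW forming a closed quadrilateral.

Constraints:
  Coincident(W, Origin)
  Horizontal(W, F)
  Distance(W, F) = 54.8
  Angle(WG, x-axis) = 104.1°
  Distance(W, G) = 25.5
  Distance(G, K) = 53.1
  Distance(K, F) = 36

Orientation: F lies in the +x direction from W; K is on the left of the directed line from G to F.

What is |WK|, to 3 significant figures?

57.7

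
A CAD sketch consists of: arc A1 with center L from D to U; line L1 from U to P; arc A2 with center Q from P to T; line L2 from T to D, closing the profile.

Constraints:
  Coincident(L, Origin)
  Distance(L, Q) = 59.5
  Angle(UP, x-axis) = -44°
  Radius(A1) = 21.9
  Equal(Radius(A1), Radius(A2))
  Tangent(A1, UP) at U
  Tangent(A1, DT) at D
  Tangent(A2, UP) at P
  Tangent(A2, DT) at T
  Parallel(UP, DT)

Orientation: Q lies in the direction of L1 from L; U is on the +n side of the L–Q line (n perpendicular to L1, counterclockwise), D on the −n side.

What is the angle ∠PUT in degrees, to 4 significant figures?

36.36°

The slot axis is L1's direction at -44.0°, so u = (cos -44.0°, sin -44.0°) = (0.7193, -0.6947) and n = (−sin -44.0°, cos -44.0°) = (0.6947, 0.7193). L is at the origin and Q lies 59.5 along u from L, so Q = 59.5·u = (42.80, -41.33). Tangency of A1 to both parallel lines with radius 21.9 puts U and D at L ± 21.9·n: U = (15.21, 15.75), D = (-15.21, -15.75). Equal radii place P and T the same way about Q: P = Q + 21.9·n = (58.01, -25.58), T = Q − 21.9·n = (27.59, -57.09). Then cos ∠PUT = UP·UT / (|UP||UT|), giving 36.36°.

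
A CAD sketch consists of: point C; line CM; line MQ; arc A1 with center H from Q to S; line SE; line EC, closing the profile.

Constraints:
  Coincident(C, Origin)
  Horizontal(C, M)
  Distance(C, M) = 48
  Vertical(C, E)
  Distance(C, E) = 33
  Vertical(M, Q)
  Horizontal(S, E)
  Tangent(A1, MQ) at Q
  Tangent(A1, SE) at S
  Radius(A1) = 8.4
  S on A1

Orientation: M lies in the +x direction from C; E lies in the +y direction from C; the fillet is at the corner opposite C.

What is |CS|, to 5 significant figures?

51.548

C is at the origin; C and M share the same y with |CM| = 48.0 and M on the +x side, so M = (48.000, 0.0000). CE is vertical with |CE| = 33.0 and E on the +y side, so E = (0.0000, 33.000). The virtual corner opposite C is at (48.000, 33.000). The tangent condition forces HQ to be normal to MQ and the tangent condition forces HS to be normal to SE, with radius 8.4, so the center H sits 8.4 in from both sides at H = (39.600, 24.600). That places the tangent points at Q = (48.000, 24.600) on MQ and S = (39.600, 33.000) on SE. Then |CS| = |S − C| = 51.548.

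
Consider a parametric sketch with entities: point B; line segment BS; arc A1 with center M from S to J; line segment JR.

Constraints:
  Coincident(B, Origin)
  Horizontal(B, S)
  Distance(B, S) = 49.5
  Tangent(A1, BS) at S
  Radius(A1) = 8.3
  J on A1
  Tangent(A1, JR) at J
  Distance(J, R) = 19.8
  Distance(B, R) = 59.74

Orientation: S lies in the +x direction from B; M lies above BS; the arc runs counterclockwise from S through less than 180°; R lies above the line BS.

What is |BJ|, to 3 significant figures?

58.4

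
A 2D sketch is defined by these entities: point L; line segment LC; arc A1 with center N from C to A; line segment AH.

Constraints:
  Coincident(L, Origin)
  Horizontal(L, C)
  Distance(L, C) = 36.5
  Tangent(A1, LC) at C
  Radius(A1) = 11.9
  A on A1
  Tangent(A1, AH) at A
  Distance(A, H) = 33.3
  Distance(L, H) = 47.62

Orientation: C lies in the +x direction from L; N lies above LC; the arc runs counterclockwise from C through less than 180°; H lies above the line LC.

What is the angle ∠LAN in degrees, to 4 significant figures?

22.53°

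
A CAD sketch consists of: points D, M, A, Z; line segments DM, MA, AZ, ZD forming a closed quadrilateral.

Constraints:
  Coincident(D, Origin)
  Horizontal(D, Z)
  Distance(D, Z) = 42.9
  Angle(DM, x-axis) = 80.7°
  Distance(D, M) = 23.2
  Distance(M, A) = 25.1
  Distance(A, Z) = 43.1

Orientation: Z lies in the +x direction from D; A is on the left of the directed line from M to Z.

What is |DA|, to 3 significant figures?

45.0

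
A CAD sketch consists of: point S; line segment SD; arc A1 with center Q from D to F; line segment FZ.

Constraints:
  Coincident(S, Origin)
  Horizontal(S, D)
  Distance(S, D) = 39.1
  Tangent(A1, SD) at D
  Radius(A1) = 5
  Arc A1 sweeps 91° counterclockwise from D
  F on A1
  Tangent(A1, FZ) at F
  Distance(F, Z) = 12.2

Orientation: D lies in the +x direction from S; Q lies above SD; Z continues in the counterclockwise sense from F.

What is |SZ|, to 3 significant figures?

47.2

On A1, D sits at bearing -90° from Q; a 91° counterclockwise sweep puts F at bearing 1°, so F = Q + 5.0·(cos 1°, sin 1°) = (44.1, 5.09). Tangency of A1 to FZ means the radius QF is perpendicular to FZ, so FZ runs along (−sin 1°, cos 1°); with |FZ| = 12.2, Z = (43.9, 17.3). Then |SZ| = |Z − S| = 47.2.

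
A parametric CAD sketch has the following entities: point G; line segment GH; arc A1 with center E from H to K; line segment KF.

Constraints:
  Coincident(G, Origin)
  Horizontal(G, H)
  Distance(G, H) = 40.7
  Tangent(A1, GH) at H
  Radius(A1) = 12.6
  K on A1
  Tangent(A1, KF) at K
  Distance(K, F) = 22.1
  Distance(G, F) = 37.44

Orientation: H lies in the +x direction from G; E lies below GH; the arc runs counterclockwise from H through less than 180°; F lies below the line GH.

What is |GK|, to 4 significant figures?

30.01

Checks: |EK| = 12.60 ✓; ∠(EK, KF) = 90.00° ✓; |KF| = 22.10 ✓; |GF| = 37.44 ✓.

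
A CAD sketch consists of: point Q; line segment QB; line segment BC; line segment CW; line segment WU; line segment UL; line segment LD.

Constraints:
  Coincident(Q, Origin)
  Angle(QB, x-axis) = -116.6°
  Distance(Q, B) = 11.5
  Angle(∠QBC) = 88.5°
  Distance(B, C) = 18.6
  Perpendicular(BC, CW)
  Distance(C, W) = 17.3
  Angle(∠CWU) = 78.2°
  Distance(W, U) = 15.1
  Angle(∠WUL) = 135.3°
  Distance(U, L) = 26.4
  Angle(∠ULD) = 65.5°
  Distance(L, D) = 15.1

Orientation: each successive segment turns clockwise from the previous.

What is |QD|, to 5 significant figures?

22.002

Q is at the origin; QB runs at -116.6° with length 11.5, so B = (-5.1492, -10.283). ∠QBC = 88.5° gives BC at 151.90° from the x-axis; with |BC| = 18.6, C = (-21.557, -1.5220). BC ⟂ CW, so CW runs at 61.900°; with |CW| = 17.3, W = (-13.408, 13.739). ∠CWU = 78.2° gives WU at -39.900° from the x-axis; with |WU| = 15.1, U = (-1.8241, 4.0530). ∠WUL = 135.3° gives UL at -84.600° from the x-axis; with |UL| = 26.4, L = (0.66037, -22.230). ∠ULD = 65.5° gives LD at 160.90° from the x-axis; with |LD| = 15.1, D = (-13.608, -17.289). Then |QD| = |D − Q| = 22.002.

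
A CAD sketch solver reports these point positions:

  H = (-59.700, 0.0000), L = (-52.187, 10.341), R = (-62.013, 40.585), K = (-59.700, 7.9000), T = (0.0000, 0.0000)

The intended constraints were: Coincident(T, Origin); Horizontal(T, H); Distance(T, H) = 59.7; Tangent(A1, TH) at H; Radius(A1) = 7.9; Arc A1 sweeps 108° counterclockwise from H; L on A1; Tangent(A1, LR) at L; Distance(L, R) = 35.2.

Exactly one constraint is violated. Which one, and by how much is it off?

Distance(L, R) = 35.2 — off by 3.40.

T = (0.00, 0.00) ✓; T.y = 0.00, H.y = 0.00 ✓; |TH| = 59.70 ✓; ∠(KH, HT) = 90.00° ✓; |KH| = 7.900 ✓; bearing(K→L) − bearing(K→H) = 108.0° ✓; |KL| = 7.900 ✓; ∠(KL, LR) = 90.00° ✓; |LR| = 31.80 ✗.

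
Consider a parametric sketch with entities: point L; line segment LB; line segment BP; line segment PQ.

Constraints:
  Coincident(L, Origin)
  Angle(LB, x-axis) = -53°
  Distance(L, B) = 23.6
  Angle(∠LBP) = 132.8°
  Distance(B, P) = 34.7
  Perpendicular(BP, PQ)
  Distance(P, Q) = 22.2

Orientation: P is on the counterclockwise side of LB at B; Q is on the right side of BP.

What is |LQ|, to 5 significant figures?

64.308

L is at the origin; LB runs at -53.0° with length 23.6, so B = 23.6·(cos -53.0°, sin -53.0°) = (14.203, -18.848). ∠LBP = 132.8°, so BP runs at -53.0° + (180° − 132.8°) = -5.8000° from the x-axis; with |BP| = 34.7, P = B + 34.7·(cos -5.8000°, sin -5.8000°) = (48.725, -22.354). BP is perpendicular to PQ; with |PQ| = 22.2 on the right of BP, Q = P + 22.2·(-0.10106, -0.99488) = (46.482, -44.441). Then |LQ| = |Q − L| = 64.308.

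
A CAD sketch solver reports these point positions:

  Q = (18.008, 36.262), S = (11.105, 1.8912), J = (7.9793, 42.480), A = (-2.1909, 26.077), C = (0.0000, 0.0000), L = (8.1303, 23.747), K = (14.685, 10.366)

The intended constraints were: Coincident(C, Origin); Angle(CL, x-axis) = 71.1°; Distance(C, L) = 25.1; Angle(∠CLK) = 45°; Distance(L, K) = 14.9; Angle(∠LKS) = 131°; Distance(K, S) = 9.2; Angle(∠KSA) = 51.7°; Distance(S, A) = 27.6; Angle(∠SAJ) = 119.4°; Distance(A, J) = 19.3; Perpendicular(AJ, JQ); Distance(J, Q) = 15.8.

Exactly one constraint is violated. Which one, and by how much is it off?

Distance(J, Q) = 15.8 — off by 4.00.

C = (0.00, 0.00) ✓; CL at 71.10° ✓; |CL| = 25.10 ✓; ∠CLK = 45.00° ✓; |LK| = 14.90 ✓; ∠LKS = 131.0° ✓; |KS| = 9.200 ✓; ∠KSA = 51.70° ✓; |SA| = 27.60 ✓; ∠SAJ = 119.4° ✓; |AJ| = 19.30 ✓; ∠(AJ, JQ) = 90.00° ✓; |JQ| = 11.80 ✗.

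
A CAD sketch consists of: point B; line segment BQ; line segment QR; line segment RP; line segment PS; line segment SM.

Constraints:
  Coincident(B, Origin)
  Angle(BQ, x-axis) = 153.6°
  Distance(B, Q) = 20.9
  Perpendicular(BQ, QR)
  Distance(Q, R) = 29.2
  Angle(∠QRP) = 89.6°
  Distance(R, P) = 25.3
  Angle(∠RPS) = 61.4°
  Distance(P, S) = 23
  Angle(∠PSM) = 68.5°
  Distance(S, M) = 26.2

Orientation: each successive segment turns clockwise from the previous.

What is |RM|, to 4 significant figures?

2.518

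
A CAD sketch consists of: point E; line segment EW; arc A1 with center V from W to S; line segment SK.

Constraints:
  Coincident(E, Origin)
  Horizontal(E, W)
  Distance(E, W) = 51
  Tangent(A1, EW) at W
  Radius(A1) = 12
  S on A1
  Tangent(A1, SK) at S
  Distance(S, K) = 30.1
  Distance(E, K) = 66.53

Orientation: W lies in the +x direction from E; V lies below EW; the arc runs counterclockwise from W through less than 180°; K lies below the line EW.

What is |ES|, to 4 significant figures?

42.75

Checks: |VS| = 12.00 ✓; ∠(VS, SK) = 90.00° ✓; |SK| = 30.10 ✓; |EK| = 66.53 ✓.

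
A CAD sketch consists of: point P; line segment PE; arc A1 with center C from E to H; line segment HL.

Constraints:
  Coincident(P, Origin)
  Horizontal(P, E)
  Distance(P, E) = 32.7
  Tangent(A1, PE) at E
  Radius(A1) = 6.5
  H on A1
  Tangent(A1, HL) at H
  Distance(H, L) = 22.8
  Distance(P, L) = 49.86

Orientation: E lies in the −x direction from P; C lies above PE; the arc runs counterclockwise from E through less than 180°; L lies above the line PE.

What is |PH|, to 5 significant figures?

29.280

Checks: P.y = 0.00, E.y = 0.00 ✓; |CH| = 6.500 ✓; ∠(CH, HL) = 90.00° ✓; |HL| = 22.80 ✓; |PL| = 49.86 ✓.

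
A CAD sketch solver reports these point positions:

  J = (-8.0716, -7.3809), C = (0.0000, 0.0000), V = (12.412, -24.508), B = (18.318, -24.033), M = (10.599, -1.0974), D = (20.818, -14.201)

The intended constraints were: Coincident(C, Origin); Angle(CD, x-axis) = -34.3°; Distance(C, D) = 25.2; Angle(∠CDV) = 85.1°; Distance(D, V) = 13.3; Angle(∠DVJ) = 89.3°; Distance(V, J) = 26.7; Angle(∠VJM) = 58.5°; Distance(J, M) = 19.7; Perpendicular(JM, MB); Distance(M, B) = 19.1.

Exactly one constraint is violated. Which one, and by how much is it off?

Distance(M, B) = 19.1 — off by 5.10.

C = (0.00, 0.00) ✓; CD at -34.30° ✓; |CD| = 25.20 ✓; ∠CDV = 85.10° ✓; |DV| = 13.30 ✓; ∠DVJ = 89.30° ✓; |VJ| = 26.70 ✓; ∠VJM = 58.50° ✓; |JM| = 19.70 ✓; ∠(JM, MB) = 90.00° ✓; |MB| = 24.20 ✗.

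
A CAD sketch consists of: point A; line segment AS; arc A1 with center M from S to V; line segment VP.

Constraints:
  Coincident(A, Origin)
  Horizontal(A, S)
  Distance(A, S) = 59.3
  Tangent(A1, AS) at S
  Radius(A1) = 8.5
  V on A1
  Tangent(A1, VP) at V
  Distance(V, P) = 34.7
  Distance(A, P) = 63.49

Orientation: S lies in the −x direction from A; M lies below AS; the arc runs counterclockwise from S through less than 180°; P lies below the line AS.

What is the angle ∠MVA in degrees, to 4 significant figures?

21.96°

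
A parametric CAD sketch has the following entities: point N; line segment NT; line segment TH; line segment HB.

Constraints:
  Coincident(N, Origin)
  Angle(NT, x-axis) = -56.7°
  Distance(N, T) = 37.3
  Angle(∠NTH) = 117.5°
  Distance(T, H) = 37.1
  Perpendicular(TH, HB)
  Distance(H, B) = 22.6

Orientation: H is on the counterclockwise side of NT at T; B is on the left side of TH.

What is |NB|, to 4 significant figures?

55.33

N is at the origin; NT runs at -56.7° with length 37.3, so T = 37.3·(cos -56.7°, sin -56.7°) = (20.48, -31.18). ∠NTH = 117.5°, so TH runs at -56.7° + (180° − 117.5°) = 5.800° from the x-axis; with |TH| = 37.1, H = T + 37.1·(cos 5.800°, sin 5.800°) = (57.39, -27.43). TH ⟂ HB; with |HB| = 22.6 on the left of TH, B = H + 22.6·(-0.1011, 0.9949) = (55.10, -4.942). Then |NB| = |B − N| = 55.33.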